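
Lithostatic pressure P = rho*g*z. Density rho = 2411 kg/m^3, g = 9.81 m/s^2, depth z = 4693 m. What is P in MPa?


P = rho * g * z / 1e6
= 2411 * 9.81 * 4693 / 1e6
= 110998413.63 / 1e6
= 110.9984 MPa

110.9984


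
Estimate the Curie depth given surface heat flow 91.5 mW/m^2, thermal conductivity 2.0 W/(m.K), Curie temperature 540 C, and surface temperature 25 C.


T_Curie - T_surf = 540 - 25 = 515 C
Convert q to W/m^2: 91.5 mW/m^2 = 0.0915 W/m^2
d = 515 * 2.0 / 0.0915 = 11256.83 m

11256.83


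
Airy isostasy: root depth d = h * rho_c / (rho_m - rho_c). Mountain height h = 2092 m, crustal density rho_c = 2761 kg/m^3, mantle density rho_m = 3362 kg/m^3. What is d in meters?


rho_m - rho_c = 3362 - 2761 = 601
d = 2092 * 2761 / 601
= 5776012 / 601
= 9610.67 m

9610.67


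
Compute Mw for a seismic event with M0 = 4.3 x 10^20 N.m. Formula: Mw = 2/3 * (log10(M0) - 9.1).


log10(M0) = log10(4.3 x 10^20) = 20.6335
Mw = 2/3 * (20.6335 - 9.1)
= 2/3 * 11.5335
= 7.69

7.69


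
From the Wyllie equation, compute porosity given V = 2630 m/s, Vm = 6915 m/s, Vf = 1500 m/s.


1/V - 1/Vm = 1/2630 - 1/6915 = 0.00023561
1/Vf - 1/Vm = 1/1500 - 1/6915 = 0.00052205
phi = 0.00023561 / 0.00052205 = 0.4513

0.4513


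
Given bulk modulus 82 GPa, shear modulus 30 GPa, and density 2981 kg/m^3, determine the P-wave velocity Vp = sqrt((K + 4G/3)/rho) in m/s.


First compute the effective modulus:
K + 4G/3 = 82e9 + 4*30e9/3 = 122000000000.0 Pa
Then divide by density:
122000000000.0 / 2981 = 40925863.8041 Pa/(kg/m^3)
Take the square root:
Vp = sqrt(40925863.8041) = 6397.33 m/s

6397.33


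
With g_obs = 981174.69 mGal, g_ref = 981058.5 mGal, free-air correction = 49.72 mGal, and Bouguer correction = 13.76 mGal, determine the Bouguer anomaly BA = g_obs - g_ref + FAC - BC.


BA = g_obs - g_ref + FAC - BC
= 981174.69 - 981058.5 + 49.72 - 13.76
= 152.15 mGal

152.15


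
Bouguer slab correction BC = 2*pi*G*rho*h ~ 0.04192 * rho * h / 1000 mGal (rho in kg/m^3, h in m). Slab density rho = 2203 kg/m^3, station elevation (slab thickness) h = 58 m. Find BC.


BC = 0.04192 * rho * h / 1000
= 0.04192 * 2203 * 58 / 1000
= 5.3563 mGal

5.3563


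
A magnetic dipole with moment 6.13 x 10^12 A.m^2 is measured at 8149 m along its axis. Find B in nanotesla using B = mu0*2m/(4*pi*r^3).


m = 6.13 x 10^12 = 6130000000000 A.m^2
2m = 12260000000000 A.m^2
r^3 = 8149^3 = 541144131949
B = (4pi*10^-7) * 12260000000000 / (4*pi * 541144131949) * 1e9
= 15406370.373204 / 6800217717856.82 * 1e9
= 2265.5702 nT

2265.5702


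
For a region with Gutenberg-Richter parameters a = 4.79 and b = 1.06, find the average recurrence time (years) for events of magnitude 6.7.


log10(N) = 4.79 - 1.06*6.7 = -2.312
N = 10^-2.312 = 0.004875
T = 1/N = 1/0.004875 = 205.1162 years

205.1162


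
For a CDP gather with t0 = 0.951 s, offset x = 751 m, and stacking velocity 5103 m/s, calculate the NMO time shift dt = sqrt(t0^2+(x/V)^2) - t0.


x/Vnmo = 751/5103 = 0.147168
(x/Vnmo)^2 = 0.021659
t0^2 = 0.904401
sqrt(0.904401 + 0.021659) = 0.96232
dt = 0.96232 - 0.951 = 0.01132

0.01132


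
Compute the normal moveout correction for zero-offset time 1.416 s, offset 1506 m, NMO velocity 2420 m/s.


x/Vnmo = 1506/2420 = 0.622314
(x/Vnmo)^2 = 0.387275
t0^2 = 2.005056
sqrt(2.005056 + 0.387275) = 1.546716
dt = 1.546716 - 1.416 = 0.130716

0.130716


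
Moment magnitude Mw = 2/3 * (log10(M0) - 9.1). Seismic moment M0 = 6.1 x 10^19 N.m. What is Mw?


log10(M0) = log10(6.1 x 10^19) = 19.7853
Mw = 2/3 * (19.7853 - 9.1)
= 2/3 * 10.6853
= 7.12

7.12


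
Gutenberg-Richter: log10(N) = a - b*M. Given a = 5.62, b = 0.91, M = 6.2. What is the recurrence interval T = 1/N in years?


log10(N) = 5.62 - 0.91*6.2 = -0.022
N = 10^-0.022 = 0.950605
T = 1/N = 1/0.950605 = 1.052 years

1.052


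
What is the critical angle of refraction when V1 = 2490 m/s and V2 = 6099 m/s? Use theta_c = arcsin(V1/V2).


V1/V2 = 2490/6099 = 0.408264
theta_c = arcsin(0.408264) = 24.0958 degrees

24.0958


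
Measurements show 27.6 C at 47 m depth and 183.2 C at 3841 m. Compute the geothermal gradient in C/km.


dT = 183.2 - 27.6 = 155.6 C
dz = 3841 - 47 = 3794 m
gradient = dT/dz * 1000 = 155.6/3794 * 1000 = 41.0121 C/km

41.0121


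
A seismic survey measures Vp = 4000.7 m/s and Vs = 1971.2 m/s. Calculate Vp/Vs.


Vp/Vs = 4000.7 / 1971.2
= 2.0296

2.0296


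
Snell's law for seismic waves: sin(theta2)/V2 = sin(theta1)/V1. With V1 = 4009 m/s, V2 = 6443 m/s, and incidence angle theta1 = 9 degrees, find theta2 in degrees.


sin(theta1) = sin(9 deg) = 0.156434
sin(theta2) = V2/V1 * sin(theta1) = 6443/4009 * 0.156434 = 0.251411
theta2 = arcsin(0.251411) = 14.561 degrees

14.561


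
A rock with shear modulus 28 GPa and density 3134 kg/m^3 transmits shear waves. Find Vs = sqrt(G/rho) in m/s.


Convert G to Pa: G = 28e9 Pa
Compute G/rho = 28e9 / 3134 = 8934269.3044
Vs = sqrt(8934269.3044) = 2989.02 m/s

2989.02


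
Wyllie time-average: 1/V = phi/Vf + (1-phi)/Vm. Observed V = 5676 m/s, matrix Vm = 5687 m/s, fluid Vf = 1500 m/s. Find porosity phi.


1/V - 1/Vm = 1/5676 - 1/5687 = 3.4e-07
1/Vf - 1/Vm = 1/1500 - 1/5687 = 0.00049083
phi = 3.4e-07 / 0.00049083 = 0.0007

7.000000e-04


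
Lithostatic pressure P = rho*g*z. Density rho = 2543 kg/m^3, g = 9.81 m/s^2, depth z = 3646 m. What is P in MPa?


P = rho * g * z / 1e6
= 2543 * 9.81 * 3646 / 1e6
= 90956142.18 / 1e6
= 90.9561 MPa

90.9561


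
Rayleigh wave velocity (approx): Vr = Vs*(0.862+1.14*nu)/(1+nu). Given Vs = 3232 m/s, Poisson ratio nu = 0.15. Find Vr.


Numerator factor = 0.862 + 1.14*0.15 = 1.033
Denominator = 1 + 0.15 = 1.15
Vr = 3232 * 1.033 / 1.15 = 2903.18 m/s

2903.18


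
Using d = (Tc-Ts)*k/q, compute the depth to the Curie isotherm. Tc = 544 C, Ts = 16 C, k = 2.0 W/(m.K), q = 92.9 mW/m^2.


T_Curie - T_surf = 544 - 16 = 528 C
Convert q to W/m^2: 92.9 mW/m^2 = 0.0929 W/m^2
d = 528 * 2.0 / 0.0929 = 11367.06 m

11367.06


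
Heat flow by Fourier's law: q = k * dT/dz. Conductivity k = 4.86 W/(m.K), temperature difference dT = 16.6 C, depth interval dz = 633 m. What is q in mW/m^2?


q = k * dT / dz * 1000
= 4.86 * 16.6 / 633 * 1000
= 0.12745 * 1000
= 127.4502 mW/m^2

127.4502


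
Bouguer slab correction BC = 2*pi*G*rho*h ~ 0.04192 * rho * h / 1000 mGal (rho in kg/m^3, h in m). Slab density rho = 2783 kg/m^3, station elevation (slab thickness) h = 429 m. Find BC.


BC = 0.04192 * rho * h / 1000
= 0.04192 * 2783 * 429 / 1000
= 50.0486 mGal

50.0486


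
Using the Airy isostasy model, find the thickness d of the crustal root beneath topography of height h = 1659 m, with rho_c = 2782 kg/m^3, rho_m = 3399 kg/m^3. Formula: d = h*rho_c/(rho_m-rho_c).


rho_m - rho_c = 3399 - 2782 = 617
d = 1659 * 2782 / 617
= 4615338 / 617
= 7480.29 m

7480.29


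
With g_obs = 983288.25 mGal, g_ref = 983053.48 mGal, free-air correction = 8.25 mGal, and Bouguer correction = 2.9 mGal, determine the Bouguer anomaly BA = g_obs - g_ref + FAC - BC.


BA = g_obs - g_ref + FAC - BC
= 983288.25 - 983053.48 + 8.25 - 2.9
= 240.12 mGal

240.12


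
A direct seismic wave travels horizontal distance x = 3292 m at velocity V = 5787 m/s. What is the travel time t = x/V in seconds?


t = x / V
= 3292 / 5787
= 0.5689 s

0.5689


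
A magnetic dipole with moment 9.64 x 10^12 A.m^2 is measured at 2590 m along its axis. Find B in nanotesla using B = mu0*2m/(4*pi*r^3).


m = 9.64 x 10^12 = 9640000000000 A.m^2
2m = 19280000000000 A.m^2
r^3 = 2590^3 = 17373979000
B = (4pi*10^-7) * 19280000000000 / (4*pi * 17373979000) * 1e9
= 24227962.544484 / 218327859160.09 * 1e9
= 110970.5497 nT

110970.5497


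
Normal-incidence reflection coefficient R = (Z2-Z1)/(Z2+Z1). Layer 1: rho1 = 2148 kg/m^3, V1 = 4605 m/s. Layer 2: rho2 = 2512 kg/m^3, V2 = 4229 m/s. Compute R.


Z1 = 2148 * 4605 = 9891540
Z2 = 2512 * 4229 = 10623248
R = (10623248 - 9891540) / (10623248 + 9891540) = 731708 / 20514788 = 0.0357

0.0357


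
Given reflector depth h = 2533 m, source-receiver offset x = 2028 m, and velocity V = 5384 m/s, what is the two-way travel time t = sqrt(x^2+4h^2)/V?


x^2 + 4h^2 = 2028^2 + 4*2533^2 = 4112784 + 25664356 = 29777140
sqrt(29777140) = 5456.8434
t = 5456.8434 / 5384 = 1.0135 s

1.0135


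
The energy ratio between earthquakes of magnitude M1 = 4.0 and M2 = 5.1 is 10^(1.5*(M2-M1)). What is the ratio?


M2 - M1 = 5.1 - 4.0 = 1.1
1.5 * 1.1 = 1.65
ratio = 10^1.65 = 44.67

44.67


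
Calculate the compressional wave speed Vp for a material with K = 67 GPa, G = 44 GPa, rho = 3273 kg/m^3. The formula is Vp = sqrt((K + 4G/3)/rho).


First compute the effective modulus:
K + 4G/3 = 67e9 + 4*44e9/3 = 125666666666.67 Pa
Then divide by density:
125666666666.67 / 3273 = 38394948.5691 Pa/(kg/m^3)
Take the square root:
Vp = sqrt(38394948.5691) = 6196.37 m/s

6196.37


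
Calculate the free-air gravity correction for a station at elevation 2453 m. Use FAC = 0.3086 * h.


FAC = 0.3086 * h
= 0.3086 * 2453
= 756.9958 mGal

756.9958


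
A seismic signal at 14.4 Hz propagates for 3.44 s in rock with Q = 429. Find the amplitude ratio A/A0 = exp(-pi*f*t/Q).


pi*f*t/Q = pi*14.4*3.44/429 = 0.362755
A/A0 = exp(-0.362755) = 0.695757

0.695757


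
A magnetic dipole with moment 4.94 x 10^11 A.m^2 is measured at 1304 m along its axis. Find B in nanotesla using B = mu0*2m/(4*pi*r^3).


m = 4.94 x 10^11 = 494000000000 A.m^2
2m = 988000000000 A.m^2
r^3 = 1304^3 = 2217342464
B = (4pi*10^-7) * 988000000000 / (4*pi * 2217342464) * 1e9
= 1241557.416699 / 27863947181.58 * 1e9
= 44557.8442 nT

44557.8442


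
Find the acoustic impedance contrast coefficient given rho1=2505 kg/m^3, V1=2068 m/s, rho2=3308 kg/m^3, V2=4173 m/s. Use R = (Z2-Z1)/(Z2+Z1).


Z1 = 2505 * 2068 = 5180340
Z2 = 3308 * 4173 = 13804284
R = (13804284 - 5180340) / (13804284 + 5180340) = 8623944 / 18984624 = 0.4543

0.4543


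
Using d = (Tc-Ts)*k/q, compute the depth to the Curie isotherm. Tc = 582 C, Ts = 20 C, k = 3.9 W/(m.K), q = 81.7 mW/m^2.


T_Curie - T_surf = 582 - 20 = 562 C
Convert q to W/m^2: 81.7 mW/m^2 = 0.0817 W/m^2
d = 562 * 3.9 / 0.0817 = 26827.42 m

26827.42


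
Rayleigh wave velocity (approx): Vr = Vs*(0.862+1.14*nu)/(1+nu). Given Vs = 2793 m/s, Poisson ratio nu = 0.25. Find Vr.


Numerator factor = 0.862 + 1.14*0.25 = 1.147
Denominator = 1 + 0.25 = 1.25
Vr = 2793 * 1.147 / 1.25 = 2562.86 m/s

2562.86


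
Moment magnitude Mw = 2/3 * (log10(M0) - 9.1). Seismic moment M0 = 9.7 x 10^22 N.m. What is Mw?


log10(M0) = log10(9.7 x 10^22) = 22.9868
Mw = 2/3 * (22.9868 - 9.1)
= 2/3 * 13.8868
= 9.26

9.26


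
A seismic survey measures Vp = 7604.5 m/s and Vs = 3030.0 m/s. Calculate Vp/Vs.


Vp/Vs = 7604.5 / 3030.0
= 2.5097

2.5097


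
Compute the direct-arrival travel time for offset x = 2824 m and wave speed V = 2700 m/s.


t = x / V
= 2824 / 2700
= 1.0459 s

1.0459


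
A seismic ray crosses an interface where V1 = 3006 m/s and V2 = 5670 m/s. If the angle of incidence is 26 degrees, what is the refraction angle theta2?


sin(theta1) = sin(26 deg) = 0.438371
sin(theta2) = V2/V1 * sin(theta1) = 5670/3006 * 0.438371 = 0.826868
theta2 = arcsin(0.826868) = 55.7783 degrees

55.7783


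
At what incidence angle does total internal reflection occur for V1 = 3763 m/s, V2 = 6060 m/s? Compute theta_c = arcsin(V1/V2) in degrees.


V1/V2 = 3763/6060 = 0.620957
theta_c = arcsin(0.620957) = 38.3861 degrees

38.3861


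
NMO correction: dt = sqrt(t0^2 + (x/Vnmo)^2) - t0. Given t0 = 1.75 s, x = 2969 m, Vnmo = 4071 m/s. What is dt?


x/Vnmo = 2969/4071 = 0.729305
(x/Vnmo)^2 = 0.531886
t0^2 = 3.0625
sqrt(3.0625 + 0.531886) = 1.895886
dt = 1.895886 - 1.75 = 0.145886

0.145886


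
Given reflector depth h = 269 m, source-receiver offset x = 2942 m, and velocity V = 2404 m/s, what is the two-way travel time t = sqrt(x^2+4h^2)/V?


x^2 + 4h^2 = 2942^2 + 4*269^2 = 8655364 + 289444 = 8944808
sqrt(8944808) = 2990.7872
t = 2990.7872 / 2404 = 1.2441 s

1.2441


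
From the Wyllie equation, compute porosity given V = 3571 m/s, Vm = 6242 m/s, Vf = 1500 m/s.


1/V - 1/Vm = 1/3571 - 1/6242 = 0.00011983
1/Vf - 1/Vm = 1/1500 - 1/6242 = 0.00050646
phi = 0.00011983 / 0.00050646 = 0.2366

0.2366


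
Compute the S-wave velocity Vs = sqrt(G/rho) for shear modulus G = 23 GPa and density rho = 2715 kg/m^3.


Convert G to Pa: G = 23e9 Pa
Compute G/rho = 23e9 / 2715 = 8471454.8803
Vs = sqrt(8471454.8803) = 2910.58 m/s

2910.58


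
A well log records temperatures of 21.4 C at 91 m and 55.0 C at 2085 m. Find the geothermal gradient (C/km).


dT = 55.0 - 21.4 = 33.6 C
dz = 2085 - 91 = 1994 m
gradient = dT/dz * 1000 = 33.6/1994 * 1000 = 16.8506 C/km

16.8506


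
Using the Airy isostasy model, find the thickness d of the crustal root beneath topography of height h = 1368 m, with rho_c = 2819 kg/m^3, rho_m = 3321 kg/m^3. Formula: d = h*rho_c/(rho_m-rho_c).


rho_m - rho_c = 3321 - 2819 = 502
d = 1368 * 2819 / 502
= 3856392 / 502
= 7682.06 m

7682.06


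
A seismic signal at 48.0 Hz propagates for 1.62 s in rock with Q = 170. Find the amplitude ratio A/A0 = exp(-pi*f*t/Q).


pi*f*t/Q = pi*48.0*1.62/170 = 1.437001
A/A0 = exp(-1.437001) = 0.237639

0.237639


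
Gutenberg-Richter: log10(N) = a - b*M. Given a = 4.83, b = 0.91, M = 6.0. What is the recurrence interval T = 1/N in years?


log10(N) = 4.83 - 0.91*6.0 = -0.63
N = 10^-0.63 = 0.234423
T = 1/N = 1/0.234423 = 4.2658 years

4.2658


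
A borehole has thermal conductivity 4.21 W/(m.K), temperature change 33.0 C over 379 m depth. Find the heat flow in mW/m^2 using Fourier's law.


q = k * dT / dz * 1000
= 4.21 * 33.0 / 379 * 1000
= 0.36657 * 1000
= 366.5699 mW/m^2

366.5699


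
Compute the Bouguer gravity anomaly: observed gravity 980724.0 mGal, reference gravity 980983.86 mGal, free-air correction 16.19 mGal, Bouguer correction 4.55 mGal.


BA = g_obs - g_ref + FAC - BC
= 980724.0 - 980983.86 + 16.19 - 4.55
= -248.22 mGal

-248.22


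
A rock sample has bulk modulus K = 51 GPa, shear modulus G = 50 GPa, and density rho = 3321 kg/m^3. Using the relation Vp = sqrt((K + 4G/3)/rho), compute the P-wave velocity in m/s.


First compute the effective modulus:
K + 4G/3 = 51e9 + 4*50e9/3 = 117666666666.67 Pa
Then divide by density:
117666666666.67 / 3321 = 35431095.0517 Pa/(kg/m^3)
Take the square root:
Vp = sqrt(35431095.0517) = 5952.4 m/s

5952.4


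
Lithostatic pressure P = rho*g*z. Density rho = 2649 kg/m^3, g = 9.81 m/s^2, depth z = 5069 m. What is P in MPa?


P = rho * g * z / 1e6
= 2649 * 9.81 * 5069 / 1e6
= 131726531.61 / 1e6
= 131.7265 MPa

131.7265


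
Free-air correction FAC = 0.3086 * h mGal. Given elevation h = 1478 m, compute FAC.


FAC = 0.3086 * h
= 0.3086 * 1478
= 456.1108 mGal

456.1108


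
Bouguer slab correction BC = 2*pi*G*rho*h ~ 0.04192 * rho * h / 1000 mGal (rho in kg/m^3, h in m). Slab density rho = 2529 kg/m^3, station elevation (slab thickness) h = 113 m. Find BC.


BC = 0.04192 * rho * h / 1000
= 0.04192 * 2529 * 113 / 1000
= 11.9798 mGal

11.9798


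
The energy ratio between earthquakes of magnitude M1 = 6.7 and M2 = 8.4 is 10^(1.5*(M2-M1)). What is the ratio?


M2 - M1 = 8.4 - 6.7 = 1.7
1.5 * 1.7 = 2.55
ratio = 10^2.55 = 354.81

354.81


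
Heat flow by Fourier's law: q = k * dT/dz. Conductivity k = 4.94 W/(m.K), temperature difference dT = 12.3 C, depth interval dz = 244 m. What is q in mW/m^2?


q = k * dT / dz * 1000
= 4.94 * 12.3 / 244 * 1000
= 0.249025 * 1000
= 249.0246 mW/m^2

249.0246


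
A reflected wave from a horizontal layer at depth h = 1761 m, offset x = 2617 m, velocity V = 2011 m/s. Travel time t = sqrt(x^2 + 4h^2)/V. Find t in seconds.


x^2 + 4h^2 = 2617^2 + 4*1761^2 = 6848689 + 12404484 = 19253173
sqrt(19253173) = 4387.8438
t = 4387.8438 / 2011 = 2.1819 s

2.1819


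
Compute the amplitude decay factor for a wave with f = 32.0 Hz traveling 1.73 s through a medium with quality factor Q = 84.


pi*f*t/Q = pi*32.0*1.73/84 = 2.070459
A/A0 = exp(-2.070459) = 0.126128

0.126128


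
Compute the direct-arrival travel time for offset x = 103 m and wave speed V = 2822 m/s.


t = x / V
= 103 / 2822
= 0.0365 s

0.0365


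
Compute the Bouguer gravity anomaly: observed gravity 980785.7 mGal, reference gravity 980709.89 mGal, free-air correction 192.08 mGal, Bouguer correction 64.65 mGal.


BA = g_obs - g_ref + FAC - BC
= 980785.7 - 980709.89 + 192.08 - 64.65
= 203.24 mGal

203.24


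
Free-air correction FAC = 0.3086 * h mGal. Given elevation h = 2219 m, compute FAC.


FAC = 0.3086 * h
= 0.3086 * 2219
= 684.7834 mGal

684.7834


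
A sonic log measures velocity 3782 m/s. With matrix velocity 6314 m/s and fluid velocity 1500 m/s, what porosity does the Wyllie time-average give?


1/V - 1/Vm = 1/3782 - 1/6314 = 0.00010603
1/Vf - 1/Vm = 1/1500 - 1/6314 = 0.00050829
phi = 0.00010603 / 0.00050829 = 0.2086

0.2086


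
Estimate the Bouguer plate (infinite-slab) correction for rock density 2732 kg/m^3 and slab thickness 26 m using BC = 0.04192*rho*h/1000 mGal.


BC = 0.04192 * rho * h / 1000
= 0.04192 * 2732 * 26 / 1000
= 2.9777 mGal

2.9777


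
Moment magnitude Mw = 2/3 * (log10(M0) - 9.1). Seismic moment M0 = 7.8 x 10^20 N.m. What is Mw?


log10(M0) = log10(7.8 x 10^20) = 20.8921
Mw = 2/3 * (20.8921 - 9.1)
= 2/3 * 11.7921
= 7.86

7.86


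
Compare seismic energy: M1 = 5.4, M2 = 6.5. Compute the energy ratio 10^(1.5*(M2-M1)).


M2 - M1 = 6.5 - 5.4 = 1.1
1.5 * 1.1 = 1.65
ratio = 10^1.65 = 44.67

44.67


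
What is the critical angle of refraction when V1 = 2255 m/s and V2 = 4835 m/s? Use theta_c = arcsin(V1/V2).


V1/V2 = 2255/4835 = 0.466391
theta_c = arcsin(0.466391) = 27.8003 degrees

27.8003


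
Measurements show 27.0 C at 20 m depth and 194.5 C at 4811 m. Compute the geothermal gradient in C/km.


dT = 194.5 - 27.0 = 167.5 C
dz = 4811 - 20 = 4791 m
gradient = dT/dz * 1000 = 167.5/4791 * 1000 = 34.9614 C/km

34.9614


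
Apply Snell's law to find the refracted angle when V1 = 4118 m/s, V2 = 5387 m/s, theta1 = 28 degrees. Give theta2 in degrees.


sin(theta1) = sin(28 deg) = 0.469472
sin(theta2) = V2/V1 * sin(theta1) = 5387/4118 * 0.469472 = 0.614144
theta2 = arcsin(0.614144) = 37.8897 degrees

37.8897


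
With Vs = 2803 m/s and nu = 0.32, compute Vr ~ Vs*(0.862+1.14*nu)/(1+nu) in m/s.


Numerator factor = 0.862 + 1.14*0.32 = 1.2268
Denominator = 1 + 0.32 = 1.32
Vr = 2803 * 1.2268 / 1.32 = 2605.09 m/s

2605.09


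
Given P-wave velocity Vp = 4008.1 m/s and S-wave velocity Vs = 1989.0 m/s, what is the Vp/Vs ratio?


Vp/Vs = 4008.1 / 1989.0
= 2.0151

2.0151


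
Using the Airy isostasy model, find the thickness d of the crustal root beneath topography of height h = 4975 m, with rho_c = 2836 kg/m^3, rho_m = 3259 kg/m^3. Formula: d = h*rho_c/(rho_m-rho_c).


rho_m - rho_c = 3259 - 2836 = 423
d = 4975 * 2836 / 423
= 14109100 / 423
= 33354.85 m

33354.85


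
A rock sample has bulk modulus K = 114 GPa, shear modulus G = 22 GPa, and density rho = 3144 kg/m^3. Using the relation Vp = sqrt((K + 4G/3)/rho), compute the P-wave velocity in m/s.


First compute the effective modulus:
K + 4G/3 = 114e9 + 4*22e9/3 = 143333333333.33 Pa
Then divide by density:
143333333333.33 / 3144 = 45589482.6124 Pa/(kg/m^3)
Take the square root:
Vp = sqrt(45589482.6124) = 6752.0 m/s

6752.0


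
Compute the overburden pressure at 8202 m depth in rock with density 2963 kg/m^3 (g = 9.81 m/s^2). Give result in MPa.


P = rho * g * z / 1e6
= 2963 * 9.81 * 8202 / 1e6
= 238407780.06 / 1e6
= 238.4078 MPa

238.4078


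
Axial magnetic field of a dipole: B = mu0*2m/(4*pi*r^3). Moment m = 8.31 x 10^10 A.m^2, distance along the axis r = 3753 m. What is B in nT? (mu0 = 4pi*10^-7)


m = 8.31 x 10^10 = 83100000000 A.m^2
2m = 166200000000 A.m^2
r^3 = 3753^3 = 52861038777
B = (4pi*10^-7) * 166200000000 / (4*pi * 52861038777) * 1e9
= 208853.079611 / 664271404331.79 * 1e9
= 314.4093 nT

314.4093


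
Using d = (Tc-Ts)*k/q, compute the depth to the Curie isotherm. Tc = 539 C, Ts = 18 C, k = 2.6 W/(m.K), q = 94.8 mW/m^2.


T_Curie - T_surf = 539 - 18 = 521 C
Convert q to W/m^2: 94.8 mW/m^2 = 0.0948 W/m^2
d = 521 * 2.6 / 0.0948 = 14289.03 m

14289.03


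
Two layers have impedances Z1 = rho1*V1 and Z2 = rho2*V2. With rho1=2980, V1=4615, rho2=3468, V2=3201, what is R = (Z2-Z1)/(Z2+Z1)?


Z1 = 2980 * 4615 = 13752700
Z2 = 3468 * 3201 = 11101068
R = (11101068 - 13752700) / (11101068 + 13752700) = -2651632 / 24853768 = -0.1067

-0.1067


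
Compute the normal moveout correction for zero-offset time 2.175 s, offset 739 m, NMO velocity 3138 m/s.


x/Vnmo = 739/3138 = 0.2355
(x/Vnmo)^2 = 0.05546
t0^2 = 4.730625
sqrt(4.730625 + 0.05546) = 2.187712
dt = 2.187712 - 2.175 = 0.012712

0.012712


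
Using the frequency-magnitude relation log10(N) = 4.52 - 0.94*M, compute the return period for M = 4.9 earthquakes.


log10(N) = 4.52 - 0.94*4.9 = -0.086
N = 10^-0.086 = 0.820352
T = 1/N = 1/0.820352 = 1.219 years

1.219


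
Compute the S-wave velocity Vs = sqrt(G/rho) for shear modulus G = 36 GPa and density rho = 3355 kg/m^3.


Convert G to Pa: G = 36e9 Pa
Compute G/rho = 36e9 / 3355 = 10730253.3532
Vs = sqrt(10730253.3532) = 3275.71 m/s

3275.71


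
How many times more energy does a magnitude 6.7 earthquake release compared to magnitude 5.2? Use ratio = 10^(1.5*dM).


M2 - M1 = 6.7 - 5.2 = 1.5
1.5 * 1.5 = 2.25
ratio = 10^2.25 = 177.83

177.83


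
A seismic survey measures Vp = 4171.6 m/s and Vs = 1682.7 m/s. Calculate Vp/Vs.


Vp/Vs = 4171.6 / 1682.7
= 2.4791

2.4791


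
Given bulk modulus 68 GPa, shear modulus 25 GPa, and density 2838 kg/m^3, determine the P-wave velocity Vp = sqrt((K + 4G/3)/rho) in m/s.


First compute the effective modulus:
K + 4G/3 = 68e9 + 4*25e9/3 = 101333333333.33 Pa
Then divide by density:
101333333333.33 / 2838 = 35705896.171 Pa/(kg/m^3)
Take the square root:
Vp = sqrt(35705896.171) = 5975.44 m/s

5975.44


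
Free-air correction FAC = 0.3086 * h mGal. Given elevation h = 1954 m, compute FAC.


FAC = 0.3086 * h
= 0.3086 * 1954
= 603.0044 mGal

603.0044


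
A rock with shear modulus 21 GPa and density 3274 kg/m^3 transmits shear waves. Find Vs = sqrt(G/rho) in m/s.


Convert G to Pa: G = 21e9 Pa
Compute G/rho = 21e9 / 3274 = 6414172.2663
Vs = sqrt(6414172.2663) = 2532.62 m/s

2532.62


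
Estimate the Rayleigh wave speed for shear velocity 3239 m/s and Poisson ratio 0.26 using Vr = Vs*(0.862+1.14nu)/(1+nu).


Numerator factor = 0.862 + 1.14*0.26 = 1.1584
Denominator = 1 + 0.26 = 1.26
Vr = 3239 * 1.1584 / 1.26 = 2977.82 m/s

2977.82


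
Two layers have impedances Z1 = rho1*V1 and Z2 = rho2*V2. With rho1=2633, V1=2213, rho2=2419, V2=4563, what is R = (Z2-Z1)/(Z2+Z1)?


Z1 = 2633 * 2213 = 5826829
Z2 = 2419 * 4563 = 11037897
R = (11037897 - 5826829) / (11037897 + 5826829) = 5211068 / 16864726 = 0.309

0.309


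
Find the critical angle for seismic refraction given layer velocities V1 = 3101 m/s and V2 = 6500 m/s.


V1/V2 = 3101/6500 = 0.477077
theta_c = arcsin(0.477077) = 28.4947 degrees

28.4947


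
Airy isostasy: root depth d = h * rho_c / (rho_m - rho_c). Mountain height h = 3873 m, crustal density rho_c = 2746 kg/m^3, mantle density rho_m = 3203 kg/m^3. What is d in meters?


rho_m - rho_c = 3203 - 2746 = 457
d = 3873 * 2746 / 457
= 10635258 / 457
= 23271.9 m

23271.9


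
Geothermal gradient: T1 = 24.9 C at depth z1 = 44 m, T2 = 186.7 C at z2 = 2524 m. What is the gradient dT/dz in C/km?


dT = 186.7 - 24.9 = 161.8 C
dz = 2524 - 44 = 2480 m
gradient = dT/dz * 1000 = 161.8/2480 * 1000 = 65.2419 C/km

65.2419


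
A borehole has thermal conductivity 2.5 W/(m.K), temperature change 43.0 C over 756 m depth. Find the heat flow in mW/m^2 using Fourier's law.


q = k * dT / dz * 1000
= 2.5 * 43.0 / 756 * 1000
= 0.142196 * 1000
= 142.1958 mW/m^2

142.1958


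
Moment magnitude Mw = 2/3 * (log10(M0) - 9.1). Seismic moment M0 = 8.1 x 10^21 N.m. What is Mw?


log10(M0) = log10(8.1 x 10^21) = 21.9085
Mw = 2/3 * (21.9085 - 9.1)
= 2/3 * 12.8085
= 8.54

8.54


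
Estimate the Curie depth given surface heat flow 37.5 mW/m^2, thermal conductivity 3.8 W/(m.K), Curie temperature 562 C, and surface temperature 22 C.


T_Curie - T_surf = 562 - 22 = 540 C
Convert q to W/m^2: 37.5 mW/m^2 = 0.0375 W/m^2
d = 540 * 3.8 / 0.0375 = 54720.0 m

54720.0


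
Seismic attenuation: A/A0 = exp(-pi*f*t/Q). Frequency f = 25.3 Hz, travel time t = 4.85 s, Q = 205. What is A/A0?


pi*f*t/Q = pi*25.3*4.85/205 = 1.880435
A/A0 = exp(-1.880435) = 0.152524

0.152524


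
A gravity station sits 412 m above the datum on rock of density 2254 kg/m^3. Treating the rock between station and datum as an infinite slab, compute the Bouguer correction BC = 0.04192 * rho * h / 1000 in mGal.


BC = 0.04192 * rho * h / 1000
= 0.04192 * 2254 * 412 / 1000
= 38.9289 mGal

38.9289


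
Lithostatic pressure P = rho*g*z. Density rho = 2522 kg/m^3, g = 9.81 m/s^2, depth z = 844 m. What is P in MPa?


P = rho * g * z / 1e6
= 2522 * 9.81 * 844 / 1e6
= 20881252.08 / 1e6
= 20.8813 MPa

20.8813


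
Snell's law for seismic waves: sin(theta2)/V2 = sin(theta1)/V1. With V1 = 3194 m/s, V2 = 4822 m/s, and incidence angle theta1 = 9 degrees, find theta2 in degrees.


sin(theta1) = sin(9 deg) = 0.156434
sin(theta2) = V2/V1 * sin(theta1) = 4822/3194 * 0.156434 = 0.23617
theta2 = arcsin(0.23617) = 13.6606 degrees

13.6606


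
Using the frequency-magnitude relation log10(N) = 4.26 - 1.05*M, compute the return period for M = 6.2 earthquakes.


log10(N) = 4.26 - 1.05*6.2 = -2.25
N = 10^-2.25 = 0.005623
T = 1/N = 1/0.005623 = 177.8279 years

177.8279


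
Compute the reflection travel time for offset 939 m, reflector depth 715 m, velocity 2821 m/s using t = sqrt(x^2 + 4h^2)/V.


x^2 + 4h^2 = 939^2 + 4*715^2 = 881721 + 2044900 = 2926621
sqrt(2926621) = 1710.737
t = 1710.737 / 2821 = 0.6064 s

0.6064


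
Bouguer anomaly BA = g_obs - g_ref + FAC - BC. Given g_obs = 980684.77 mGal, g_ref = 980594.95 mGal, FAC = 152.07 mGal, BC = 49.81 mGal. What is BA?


BA = g_obs - g_ref + FAC - BC
= 980684.77 - 980594.95 + 152.07 - 49.81
= 192.08 mGal

192.08


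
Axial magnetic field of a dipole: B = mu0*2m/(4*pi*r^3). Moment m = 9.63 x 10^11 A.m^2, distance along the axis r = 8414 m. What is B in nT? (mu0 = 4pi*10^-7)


m = 9.63 x 10^11 = 963000000000 A.m^2
2m = 1926000000000 A.m^2
r^3 = 8414^3 = 595672461944
B = (4pi*10^-7) * 1926000000000 / (4*pi * 595672461944) * 1e9
= 2420282.980326 / 7485440921556.06 * 1e9
= 323.3321 nT

323.3321


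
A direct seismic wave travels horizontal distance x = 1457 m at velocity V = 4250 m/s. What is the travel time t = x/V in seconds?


t = x / V
= 1457 / 4250
= 0.3428 s

0.3428


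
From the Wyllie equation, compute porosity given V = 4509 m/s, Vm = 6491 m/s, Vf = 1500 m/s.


1/V - 1/Vm = 1/4509 - 1/6491 = 6.772e-05
1/Vf - 1/Vm = 1/1500 - 1/6491 = 0.00051261
phi = 6.772e-05 / 0.00051261 = 0.1321

0.1321


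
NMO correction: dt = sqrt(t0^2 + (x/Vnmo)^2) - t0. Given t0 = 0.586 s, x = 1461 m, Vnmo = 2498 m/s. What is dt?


x/Vnmo = 1461/2498 = 0.584868
(x/Vnmo)^2 = 0.34207
t0^2 = 0.343396
sqrt(0.343396 + 0.34207) = 0.827929
dt = 0.827929 - 0.586 = 0.241929

0.241929


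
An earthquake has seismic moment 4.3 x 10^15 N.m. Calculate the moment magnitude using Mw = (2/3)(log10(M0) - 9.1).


log10(M0) = log10(4.3 x 10^15) = 15.6335
Mw = 2/3 * (15.6335 - 9.1)
= 2/3 * 6.5335
= 4.36

4.36


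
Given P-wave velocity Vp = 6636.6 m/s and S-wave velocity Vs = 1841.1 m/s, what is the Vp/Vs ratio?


Vp/Vs = 6636.6 / 1841.1
= 3.6047

3.6047


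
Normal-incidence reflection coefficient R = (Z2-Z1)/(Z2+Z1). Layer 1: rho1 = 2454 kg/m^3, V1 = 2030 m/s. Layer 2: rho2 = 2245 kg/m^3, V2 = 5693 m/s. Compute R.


Z1 = 2454 * 2030 = 4981620
Z2 = 2245 * 5693 = 12780785
R = (12780785 - 4981620) / (12780785 + 4981620) = 7799165 / 17762405 = 0.4391

0.4391


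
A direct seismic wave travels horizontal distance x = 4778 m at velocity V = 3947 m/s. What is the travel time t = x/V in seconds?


t = x / V
= 4778 / 3947
= 1.2105 s

1.2105


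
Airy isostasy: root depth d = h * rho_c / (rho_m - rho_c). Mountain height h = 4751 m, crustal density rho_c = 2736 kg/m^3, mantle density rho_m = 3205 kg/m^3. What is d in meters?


rho_m - rho_c = 3205 - 2736 = 469
d = 4751 * 2736 / 469
= 12998736 / 469
= 27715.86 m

27715.86


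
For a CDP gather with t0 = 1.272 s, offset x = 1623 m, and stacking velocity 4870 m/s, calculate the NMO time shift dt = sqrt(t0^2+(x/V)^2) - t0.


x/Vnmo = 1623/4870 = 0.333265
(x/Vnmo)^2 = 0.111065
t0^2 = 1.617984
sqrt(1.617984 + 0.111065) = 1.314933
dt = 1.314933 - 1.272 = 0.042933

0.042933


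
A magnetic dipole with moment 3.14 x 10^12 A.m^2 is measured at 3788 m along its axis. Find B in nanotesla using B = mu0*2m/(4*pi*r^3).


m = 3.14 x 10^12 = 3140000000000 A.m^2
2m = 6280000000000 A.m^2
r^3 = 3788^3 = 54353799872
B = (4pi*10^-7) * 6280000000000 / (4*pi * 54353799872) * 1e9
= 7891680.745818 / 683029993490.26 * 1e9
= 11553.93 nT

11553.93


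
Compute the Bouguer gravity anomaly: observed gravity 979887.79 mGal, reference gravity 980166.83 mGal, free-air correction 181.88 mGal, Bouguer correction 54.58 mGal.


BA = g_obs - g_ref + FAC - BC
= 979887.79 - 980166.83 + 181.88 - 54.58
= -151.74 mGal

-151.74


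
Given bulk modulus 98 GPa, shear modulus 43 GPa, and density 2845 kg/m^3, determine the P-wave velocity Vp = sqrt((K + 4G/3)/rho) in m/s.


First compute the effective modulus:
K + 4G/3 = 98e9 + 4*43e9/3 = 155333333333.33 Pa
Then divide by density:
155333333333.33 / 2845 = 54598711.1892 Pa/(kg/m^3)
Take the square root:
Vp = sqrt(54598711.1892) = 7389.09 m/s

7389.09


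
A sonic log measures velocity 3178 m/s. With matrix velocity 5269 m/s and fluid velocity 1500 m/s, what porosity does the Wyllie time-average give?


1/V - 1/Vm = 1/3178 - 1/5269 = 0.00012487
1/Vf - 1/Vm = 1/1500 - 1/5269 = 0.00047688
phi = 0.00012487 / 0.00047688 = 0.2619

0.2619


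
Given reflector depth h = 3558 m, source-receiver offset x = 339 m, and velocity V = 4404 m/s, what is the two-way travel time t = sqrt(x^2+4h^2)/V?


x^2 + 4h^2 = 339^2 + 4*3558^2 = 114921 + 50637456 = 50752377
sqrt(50752377) = 7124.0703
t = 7124.0703 / 4404 = 1.6176 s

1.6176


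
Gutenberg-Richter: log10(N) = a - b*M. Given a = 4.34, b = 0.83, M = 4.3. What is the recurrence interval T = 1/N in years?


log10(N) = 4.34 - 0.83*4.3 = 0.771
N = 10^0.771 = 5.902011
T = 1/N = 1/5.902011 = 0.1694 years

0.1694


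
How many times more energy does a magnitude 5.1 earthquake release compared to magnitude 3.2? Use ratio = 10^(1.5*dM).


M2 - M1 = 5.1 - 3.2 = 1.9
1.5 * 1.9 = 2.85
ratio = 10^2.85 = 707.95

707.95


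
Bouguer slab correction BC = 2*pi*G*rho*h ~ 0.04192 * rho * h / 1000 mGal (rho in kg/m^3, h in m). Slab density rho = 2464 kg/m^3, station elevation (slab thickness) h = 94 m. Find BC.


BC = 0.04192 * rho * h / 1000
= 0.04192 * 2464 * 94 / 1000
= 9.7093 mGal

9.7093


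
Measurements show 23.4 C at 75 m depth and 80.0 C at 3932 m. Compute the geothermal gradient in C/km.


dT = 80.0 - 23.4 = 56.6 C
dz = 3932 - 75 = 3857 m
gradient = dT/dz * 1000 = 56.6/3857 * 1000 = 14.6746 C/km

14.6746


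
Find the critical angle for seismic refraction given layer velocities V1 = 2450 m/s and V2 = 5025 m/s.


V1/V2 = 2450/5025 = 0.487562
theta_c = arcsin(0.487562) = 29.1805 degrees

29.1805


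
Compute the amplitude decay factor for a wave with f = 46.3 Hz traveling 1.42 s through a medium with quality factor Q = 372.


pi*f*t/Q = pi*46.3*1.42/372 = 0.555234
A/A0 = exp(-0.555234) = 0.573938

0.573938


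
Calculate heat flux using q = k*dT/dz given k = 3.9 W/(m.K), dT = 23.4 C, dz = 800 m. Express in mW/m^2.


q = k * dT / dz * 1000
= 3.9 * 23.4 / 800 * 1000
= 0.114075 * 1000
= 114.075 mW/m^2

114.075


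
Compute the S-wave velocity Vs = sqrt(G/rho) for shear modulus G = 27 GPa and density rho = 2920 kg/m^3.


Convert G to Pa: G = 27e9 Pa
Compute G/rho = 27e9 / 2920 = 9246575.3425
Vs = sqrt(9246575.3425) = 3040.82 m/s

3040.82


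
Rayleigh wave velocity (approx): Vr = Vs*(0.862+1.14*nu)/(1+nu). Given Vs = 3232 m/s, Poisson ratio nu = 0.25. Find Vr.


Numerator factor = 0.862 + 1.14*0.25 = 1.147
Denominator = 1 + 0.25 = 1.25
Vr = 3232 * 1.147 / 1.25 = 2965.68 m/s

2965.68


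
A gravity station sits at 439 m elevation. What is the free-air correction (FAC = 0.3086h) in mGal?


FAC = 0.3086 * h
= 0.3086 * 439
= 135.4754 mGal

135.4754


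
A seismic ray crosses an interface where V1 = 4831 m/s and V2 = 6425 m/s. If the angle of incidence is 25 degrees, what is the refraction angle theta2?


sin(theta1) = sin(25 deg) = 0.422618
sin(theta2) = V2/V1 * sin(theta1) = 6425/4831 * 0.422618 = 0.562062
theta2 = arcsin(0.562062) = 34.1985 degrees

34.1985


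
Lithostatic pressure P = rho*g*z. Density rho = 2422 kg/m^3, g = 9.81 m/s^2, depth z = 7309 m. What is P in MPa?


P = rho * g * z / 1e6
= 2422 * 9.81 * 7309 / 1e6
= 173660524.38 / 1e6
= 173.6605 MPa

173.6605


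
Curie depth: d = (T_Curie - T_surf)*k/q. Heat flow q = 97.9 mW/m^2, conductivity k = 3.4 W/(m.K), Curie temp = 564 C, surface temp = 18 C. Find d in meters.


T_Curie - T_surf = 564 - 18 = 546 C
Convert q to W/m^2: 97.9 mW/m^2 = 0.0979 W/m^2
d = 546 * 3.4 / 0.0979 = 18962.21 m

18962.21


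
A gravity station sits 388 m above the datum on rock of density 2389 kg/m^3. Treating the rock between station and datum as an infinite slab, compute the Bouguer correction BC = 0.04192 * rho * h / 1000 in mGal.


BC = 0.04192 * rho * h / 1000
= 0.04192 * 2389 * 388 / 1000
= 38.857 mGal

38.857


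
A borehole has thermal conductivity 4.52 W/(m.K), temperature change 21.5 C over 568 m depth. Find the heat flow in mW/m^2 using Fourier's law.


q = k * dT / dz * 1000
= 4.52 * 21.5 / 568 * 1000
= 0.171092 * 1000
= 171.0915 mW/m^2

171.0915


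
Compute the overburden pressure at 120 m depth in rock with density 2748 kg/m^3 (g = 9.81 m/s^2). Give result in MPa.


P = rho * g * z / 1e6
= 2748 * 9.81 * 120 / 1e6
= 3234945.6 / 1e6
= 3.2349 MPa

3.2349


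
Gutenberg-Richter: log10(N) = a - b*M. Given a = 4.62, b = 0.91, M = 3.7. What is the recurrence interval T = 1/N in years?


log10(N) = 4.62 - 0.91*3.7 = 1.253
N = 10^1.253 = 17.906059
T = 1/N = 1/17.906059 = 0.0558 years

0.0558


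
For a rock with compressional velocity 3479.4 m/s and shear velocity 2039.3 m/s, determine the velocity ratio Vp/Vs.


Vp/Vs = 3479.4 / 2039.3
= 1.7062

1.7062


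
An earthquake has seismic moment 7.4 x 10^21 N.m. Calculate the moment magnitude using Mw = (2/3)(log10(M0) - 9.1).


log10(M0) = log10(7.4 x 10^21) = 21.8692
Mw = 2/3 * (21.8692 - 9.1)
= 2/3 * 12.7692
= 8.51

8.51


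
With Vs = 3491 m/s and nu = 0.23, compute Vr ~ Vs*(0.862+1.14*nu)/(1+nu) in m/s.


Numerator factor = 0.862 + 1.14*0.23 = 1.1242
Denominator = 1 + 0.23 = 1.23
Vr = 3491 * 1.1242 / 1.23 = 3190.72 m/s

3190.72


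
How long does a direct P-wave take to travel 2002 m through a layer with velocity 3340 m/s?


t = x / V
= 2002 / 3340
= 0.5994 s

0.5994


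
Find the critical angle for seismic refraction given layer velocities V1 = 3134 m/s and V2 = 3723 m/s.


V1/V2 = 3134/3723 = 0.841794
theta_c = arcsin(0.841794) = 57.3301 degrees

57.3301


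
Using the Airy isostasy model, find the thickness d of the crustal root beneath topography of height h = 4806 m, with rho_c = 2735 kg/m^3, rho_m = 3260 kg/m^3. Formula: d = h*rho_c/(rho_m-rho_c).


rho_m - rho_c = 3260 - 2735 = 525
d = 4806 * 2735 / 525
= 13144410 / 525
= 25036.97 m

25036.97


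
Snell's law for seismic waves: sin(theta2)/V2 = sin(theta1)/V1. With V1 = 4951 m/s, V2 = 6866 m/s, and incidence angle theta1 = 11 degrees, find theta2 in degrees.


sin(theta1) = sin(11 deg) = 0.190809
sin(theta2) = V2/V1 * sin(theta1) = 6866/4951 * 0.190809 = 0.264612
theta2 = arcsin(0.264612) = 15.3439 degrees

15.3439


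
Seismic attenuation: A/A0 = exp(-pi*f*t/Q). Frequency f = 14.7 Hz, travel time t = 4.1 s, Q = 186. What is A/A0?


pi*f*t/Q = pi*14.7*4.1/186 = 1.017977
A/A0 = exp(-1.017977) = 0.361325

0.361325


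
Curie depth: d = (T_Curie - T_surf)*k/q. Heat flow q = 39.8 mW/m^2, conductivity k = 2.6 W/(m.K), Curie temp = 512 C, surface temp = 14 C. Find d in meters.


T_Curie - T_surf = 512 - 14 = 498 C
Convert q to W/m^2: 39.8 mW/m^2 = 0.0398 W/m^2
d = 498 * 2.6 / 0.0398 = 32532.66 m

32532.66


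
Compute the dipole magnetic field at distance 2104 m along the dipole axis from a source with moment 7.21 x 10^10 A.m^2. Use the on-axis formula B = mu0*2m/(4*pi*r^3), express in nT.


m = 7.21 x 10^10 = 72100000000 A.m^2
2m = 144200000000 A.m^2
r^3 = 2104^3 = 9314020864
B = (4pi*10^-7) * 144200000000 / (4*pi * 9314020864) * 1e9
= 181207.064259 / 117043438086.9 * 1e9
= 1548.2035 nT

1548.2035


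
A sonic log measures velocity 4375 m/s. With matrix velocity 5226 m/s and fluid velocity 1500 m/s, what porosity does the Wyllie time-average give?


1/V - 1/Vm = 1/4375 - 1/5226 = 3.722e-05
1/Vf - 1/Vm = 1/1500 - 1/5226 = 0.00047532
phi = 3.722e-05 / 0.00047532 = 0.0783

0.0783


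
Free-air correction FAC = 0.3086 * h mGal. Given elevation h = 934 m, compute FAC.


FAC = 0.3086 * h
= 0.3086 * 934
= 288.2324 mGal

288.2324


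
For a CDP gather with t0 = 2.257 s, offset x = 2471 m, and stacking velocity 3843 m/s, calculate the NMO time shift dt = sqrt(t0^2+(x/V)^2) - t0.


x/Vnmo = 2471/3843 = 0.642987
(x/Vnmo)^2 = 0.413433
t0^2 = 5.094049
sqrt(5.094049 + 0.413433) = 2.346802
dt = 2.346802 - 2.257 = 0.089802

0.089802


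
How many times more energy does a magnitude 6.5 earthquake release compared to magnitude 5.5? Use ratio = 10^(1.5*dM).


M2 - M1 = 6.5 - 5.5 = 1.0
1.5 * 1.0 = 1.5
ratio = 10^1.5 = 31.62

31.62


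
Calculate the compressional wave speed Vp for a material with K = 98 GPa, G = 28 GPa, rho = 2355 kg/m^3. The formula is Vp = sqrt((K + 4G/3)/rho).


First compute the effective modulus:
K + 4G/3 = 98e9 + 4*28e9/3 = 135333333333.33 Pa
Then divide by density:
135333333333.33 / 2355 = 57466383.581 Pa/(kg/m^3)
Take the square root:
Vp = sqrt(57466383.581) = 7580.66 m/s

7580.66


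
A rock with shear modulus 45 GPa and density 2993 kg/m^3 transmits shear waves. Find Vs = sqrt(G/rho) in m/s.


Convert G to Pa: G = 45e9 Pa
Compute G/rho = 45e9 / 2993 = 15035081.8577
Vs = sqrt(15035081.8577) = 3877.51 m/s

3877.51


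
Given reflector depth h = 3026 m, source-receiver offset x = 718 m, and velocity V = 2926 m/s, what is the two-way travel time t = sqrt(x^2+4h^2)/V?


x^2 + 4h^2 = 718^2 + 4*3026^2 = 515524 + 36626704 = 37142228
sqrt(37142228) = 6094.4424
t = 6094.4424 / 2926 = 2.0829 s

2.0829


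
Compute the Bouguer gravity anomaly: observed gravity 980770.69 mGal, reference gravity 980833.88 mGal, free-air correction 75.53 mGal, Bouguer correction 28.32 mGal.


BA = g_obs - g_ref + FAC - BC
= 980770.69 - 980833.88 + 75.53 - 28.32
= -15.98 mGal

-15.98


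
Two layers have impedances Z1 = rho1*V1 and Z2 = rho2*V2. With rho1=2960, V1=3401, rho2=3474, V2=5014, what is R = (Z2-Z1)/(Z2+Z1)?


Z1 = 2960 * 3401 = 10066960
Z2 = 3474 * 5014 = 17418636
R = (17418636 - 10066960) / (17418636 + 10066960) = 7351676 / 27485596 = 0.2675

0.2675


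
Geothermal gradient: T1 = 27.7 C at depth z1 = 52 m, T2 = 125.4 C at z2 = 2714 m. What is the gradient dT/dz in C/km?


dT = 125.4 - 27.7 = 97.7 C
dz = 2714 - 52 = 2662 m
gradient = dT/dz * 1000 = 97.7/2662 * 1000 = 36.7017 C/km

36.7017


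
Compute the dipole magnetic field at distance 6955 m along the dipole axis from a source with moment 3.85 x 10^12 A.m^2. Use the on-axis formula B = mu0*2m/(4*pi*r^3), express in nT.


m = 3.85 x 10^12 = 3850000000000 A.m^2
2m = 7700000000000 A.m^2
r^3 = 6955^3 = 336427433875
B = (4pi*10^-7) * 7700000000000 / (4*pi * 336427433875) * 1e9
= 9676105.373057 / 4227671818911.06 * 1e9
= 2288.7551 nT

2288.7551
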